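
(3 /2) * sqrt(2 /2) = 3 /2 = 1.50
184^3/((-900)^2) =7.69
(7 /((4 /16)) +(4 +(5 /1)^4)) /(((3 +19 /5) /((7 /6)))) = 7665 /68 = 112.72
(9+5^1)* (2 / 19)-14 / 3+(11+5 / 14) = 8.16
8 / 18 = 4 / 9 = 0.44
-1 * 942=-942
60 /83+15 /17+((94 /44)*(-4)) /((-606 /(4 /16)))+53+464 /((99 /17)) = 7578317831 /56434356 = 134.29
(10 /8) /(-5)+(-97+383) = 1143 /4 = 285.75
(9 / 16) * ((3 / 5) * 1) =27 / 80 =0.34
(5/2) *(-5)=-25/2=-12.50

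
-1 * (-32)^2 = -1024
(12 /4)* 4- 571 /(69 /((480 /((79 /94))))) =-8566036 /1817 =-4714.38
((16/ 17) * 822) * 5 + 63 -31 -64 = 65216/ 17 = 3836.24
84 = 84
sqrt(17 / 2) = sqrt(34) / 2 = 2.92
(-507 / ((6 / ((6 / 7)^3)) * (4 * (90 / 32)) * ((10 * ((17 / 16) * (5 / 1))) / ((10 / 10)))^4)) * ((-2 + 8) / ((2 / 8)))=-797442048 / 55952544921875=-0.00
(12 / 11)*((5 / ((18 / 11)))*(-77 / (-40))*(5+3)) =154 / 3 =51.33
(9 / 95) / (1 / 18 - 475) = -162 / 812155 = -0.00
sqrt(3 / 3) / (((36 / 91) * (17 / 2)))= 91 / 306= 0.30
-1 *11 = -11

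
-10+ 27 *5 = 125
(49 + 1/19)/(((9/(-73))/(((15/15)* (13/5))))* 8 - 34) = -442234/309947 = -1.43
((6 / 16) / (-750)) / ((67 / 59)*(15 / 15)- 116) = 59 / 13554000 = 0.00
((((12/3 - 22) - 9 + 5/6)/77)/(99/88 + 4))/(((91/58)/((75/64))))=-113825/2298296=-0.05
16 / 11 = 1.45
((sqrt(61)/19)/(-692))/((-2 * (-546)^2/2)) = sqrt(61)/3919629168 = 0.00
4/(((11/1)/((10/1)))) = 40/11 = 3.64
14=14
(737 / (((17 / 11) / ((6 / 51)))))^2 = 3147.64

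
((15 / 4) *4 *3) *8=360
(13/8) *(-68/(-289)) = 13/34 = 0.38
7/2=3.50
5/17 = 0.29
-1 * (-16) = 16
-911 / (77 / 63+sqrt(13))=90189 / 932 - 73791 * sqrt(13) / 932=-188.70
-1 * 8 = -8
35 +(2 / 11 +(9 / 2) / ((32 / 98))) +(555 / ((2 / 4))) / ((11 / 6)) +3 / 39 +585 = 5671927 / 4576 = 1239.49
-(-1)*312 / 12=26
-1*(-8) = 8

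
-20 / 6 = -10 / 3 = -3.33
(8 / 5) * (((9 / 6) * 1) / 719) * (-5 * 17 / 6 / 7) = -0.01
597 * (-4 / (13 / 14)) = -33432 / 13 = -2571.69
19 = 19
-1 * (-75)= 75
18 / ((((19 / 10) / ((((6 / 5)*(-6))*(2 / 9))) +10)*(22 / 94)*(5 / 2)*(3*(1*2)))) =32 / 55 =0.58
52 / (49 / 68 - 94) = -3536 / 6343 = -0.56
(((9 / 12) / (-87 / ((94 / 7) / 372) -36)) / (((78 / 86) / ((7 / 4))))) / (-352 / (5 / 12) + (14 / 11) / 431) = 335354635 / 478878239616192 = 0.00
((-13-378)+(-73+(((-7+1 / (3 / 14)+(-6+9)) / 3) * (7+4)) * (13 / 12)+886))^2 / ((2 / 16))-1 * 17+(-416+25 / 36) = 4205385485 / 2916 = 1442176.09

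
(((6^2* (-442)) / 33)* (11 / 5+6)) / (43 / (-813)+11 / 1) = -44199558 / 122375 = -361.18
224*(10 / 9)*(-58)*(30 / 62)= -649600 / 93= -6984.95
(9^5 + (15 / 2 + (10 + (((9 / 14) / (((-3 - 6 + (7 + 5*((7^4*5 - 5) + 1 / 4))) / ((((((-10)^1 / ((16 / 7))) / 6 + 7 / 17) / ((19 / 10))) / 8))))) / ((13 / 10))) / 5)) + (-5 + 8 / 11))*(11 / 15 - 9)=-108246687450470027 / 221704428660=-488247.75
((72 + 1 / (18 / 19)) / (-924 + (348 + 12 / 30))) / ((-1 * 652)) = 6575 / 33776208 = 0.00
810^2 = 656100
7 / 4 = 1.75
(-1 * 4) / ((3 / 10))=-40 / 3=-13.33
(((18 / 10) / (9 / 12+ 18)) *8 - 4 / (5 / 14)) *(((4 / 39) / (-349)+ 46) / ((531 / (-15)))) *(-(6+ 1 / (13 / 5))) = -67764271664 / 782972775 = -86.55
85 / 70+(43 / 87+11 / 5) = 23803 / 6090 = 3.91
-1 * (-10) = 10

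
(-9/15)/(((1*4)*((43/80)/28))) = -336/43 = -7.81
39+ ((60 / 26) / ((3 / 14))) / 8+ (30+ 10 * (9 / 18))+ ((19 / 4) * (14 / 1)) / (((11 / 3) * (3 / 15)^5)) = 8115462 / 143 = 56751.48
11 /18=0.61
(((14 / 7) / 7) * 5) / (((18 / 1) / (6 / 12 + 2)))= 25 / 126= 0.20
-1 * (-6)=6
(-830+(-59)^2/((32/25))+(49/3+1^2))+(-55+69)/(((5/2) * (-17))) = 15557327/8160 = 1906.54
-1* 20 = -20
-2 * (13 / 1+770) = -1566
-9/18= -1/2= -0.50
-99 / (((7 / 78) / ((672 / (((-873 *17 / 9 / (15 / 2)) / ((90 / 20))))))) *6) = 4169880 / 1649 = 2528.73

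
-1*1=-1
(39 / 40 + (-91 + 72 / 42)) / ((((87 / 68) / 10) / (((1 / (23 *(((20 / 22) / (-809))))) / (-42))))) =-3740774741 / 5882940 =-635.87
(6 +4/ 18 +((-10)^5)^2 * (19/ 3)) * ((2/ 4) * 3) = 95000000009.33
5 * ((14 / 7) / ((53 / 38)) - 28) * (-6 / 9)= 14080 / 159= 88.55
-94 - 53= -147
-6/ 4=-3/ 2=-1.50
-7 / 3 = -2.33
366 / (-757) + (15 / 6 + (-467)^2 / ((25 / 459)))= 151555792739 / 37850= 4004116.06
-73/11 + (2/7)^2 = -3533/539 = -6.55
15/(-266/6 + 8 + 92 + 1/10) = 450/1673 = 0.27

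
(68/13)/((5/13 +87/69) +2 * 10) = 391/1618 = 0.24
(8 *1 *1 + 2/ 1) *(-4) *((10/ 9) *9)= -400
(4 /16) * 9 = 9 /4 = 2.25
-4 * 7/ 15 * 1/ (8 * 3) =-7/ 90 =-0.08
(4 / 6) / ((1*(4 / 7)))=7 / 6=1.17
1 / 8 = 0.12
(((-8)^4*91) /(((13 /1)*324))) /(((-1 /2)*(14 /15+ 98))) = -2560 /1431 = -1.79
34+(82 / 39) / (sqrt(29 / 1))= 82* sqrt(29) / 1131+34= 34.39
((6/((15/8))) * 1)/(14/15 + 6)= 6/13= 0.46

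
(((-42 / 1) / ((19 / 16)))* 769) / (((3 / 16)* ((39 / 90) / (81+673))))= -4795607040 / 19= -252400370.53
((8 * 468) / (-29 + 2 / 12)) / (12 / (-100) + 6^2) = -14400 / 3979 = -3.62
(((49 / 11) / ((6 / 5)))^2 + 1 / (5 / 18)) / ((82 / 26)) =4920929 / 892980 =5.51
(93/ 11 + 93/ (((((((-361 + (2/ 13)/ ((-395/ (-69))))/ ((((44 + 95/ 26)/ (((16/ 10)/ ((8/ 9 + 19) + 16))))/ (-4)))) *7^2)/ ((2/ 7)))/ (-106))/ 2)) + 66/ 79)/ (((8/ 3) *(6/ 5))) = -239358824106365/ 10102785773696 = -23.69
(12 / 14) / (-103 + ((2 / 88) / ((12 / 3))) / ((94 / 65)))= -0.01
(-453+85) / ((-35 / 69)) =25392 / 35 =725.49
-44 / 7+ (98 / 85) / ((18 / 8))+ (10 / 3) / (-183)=-1891826 / 326655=-5.79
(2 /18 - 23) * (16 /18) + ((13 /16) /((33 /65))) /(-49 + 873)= -238976737 /11746944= -20.34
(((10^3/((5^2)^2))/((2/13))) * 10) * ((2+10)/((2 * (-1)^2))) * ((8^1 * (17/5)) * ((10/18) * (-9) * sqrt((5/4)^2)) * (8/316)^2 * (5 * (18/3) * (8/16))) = -1019.84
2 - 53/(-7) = 67/7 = 9.57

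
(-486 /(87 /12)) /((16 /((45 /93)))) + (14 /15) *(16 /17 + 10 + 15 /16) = 5538261 /611320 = 9.06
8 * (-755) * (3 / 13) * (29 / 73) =-525480 / 949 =-553.72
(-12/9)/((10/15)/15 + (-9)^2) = -60/3647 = -0.02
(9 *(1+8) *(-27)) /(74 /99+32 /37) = -8010981 /5906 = -1356.41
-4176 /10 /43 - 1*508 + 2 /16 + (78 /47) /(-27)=-376620047 /727560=-517.65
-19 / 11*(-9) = 171 / 11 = 15.55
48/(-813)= -16/271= -0.06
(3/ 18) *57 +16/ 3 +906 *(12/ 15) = 22189/ 30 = 739.63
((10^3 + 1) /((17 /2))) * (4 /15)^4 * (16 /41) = 8200192 /35285625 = 0.23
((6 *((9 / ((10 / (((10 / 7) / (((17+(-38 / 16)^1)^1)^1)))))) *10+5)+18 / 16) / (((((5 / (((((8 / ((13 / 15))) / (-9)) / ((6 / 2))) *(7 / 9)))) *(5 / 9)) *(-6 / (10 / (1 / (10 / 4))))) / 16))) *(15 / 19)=183.39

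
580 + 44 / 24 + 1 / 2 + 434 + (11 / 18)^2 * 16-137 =71710 / 81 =885.31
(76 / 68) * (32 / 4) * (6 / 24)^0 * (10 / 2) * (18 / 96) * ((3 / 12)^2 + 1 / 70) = 2451 / 3808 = 0.64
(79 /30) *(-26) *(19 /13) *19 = -28519 /15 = -1901.27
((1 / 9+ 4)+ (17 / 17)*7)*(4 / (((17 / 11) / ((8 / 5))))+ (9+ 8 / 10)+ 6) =11300 / 51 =221.57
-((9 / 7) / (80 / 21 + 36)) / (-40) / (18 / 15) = 9 / 13376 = 0.00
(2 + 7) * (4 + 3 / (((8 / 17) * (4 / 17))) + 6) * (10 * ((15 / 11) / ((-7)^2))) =801225 / 8624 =92.91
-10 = -10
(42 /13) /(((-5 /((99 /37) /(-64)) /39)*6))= 2079 /11840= 0.18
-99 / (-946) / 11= 9 / 946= 0.01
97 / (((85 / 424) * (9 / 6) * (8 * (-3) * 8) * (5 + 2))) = -5141 / 21420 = -0.24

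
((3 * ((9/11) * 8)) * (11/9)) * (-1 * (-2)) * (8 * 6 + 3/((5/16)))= 13824/5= 2764.80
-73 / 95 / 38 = -73 / 3610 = -0.02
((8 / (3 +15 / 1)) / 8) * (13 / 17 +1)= 5 / 51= 0.10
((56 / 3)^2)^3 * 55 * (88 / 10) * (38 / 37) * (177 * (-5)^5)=-104582532359782400000 / 8991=-11631913286595751.31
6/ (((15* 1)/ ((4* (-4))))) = -32/ 5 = -6.40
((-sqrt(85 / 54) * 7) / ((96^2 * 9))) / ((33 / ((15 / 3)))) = -35 * sqrt(510) / 49268736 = -0.00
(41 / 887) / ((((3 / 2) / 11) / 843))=253462 / 887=285.75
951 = 951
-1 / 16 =-0.06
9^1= 9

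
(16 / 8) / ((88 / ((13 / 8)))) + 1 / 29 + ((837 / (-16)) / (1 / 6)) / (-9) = 356733 / 10208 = 34.95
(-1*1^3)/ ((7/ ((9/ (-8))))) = 9/ 56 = 0.16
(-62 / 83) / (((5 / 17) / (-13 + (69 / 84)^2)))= 5092401 / 162680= 31.30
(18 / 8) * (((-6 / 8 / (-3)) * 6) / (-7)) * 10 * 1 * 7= -135 / 4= -33.75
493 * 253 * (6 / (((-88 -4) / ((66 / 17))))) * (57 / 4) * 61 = -109807137 / 4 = -27451784.25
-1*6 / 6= -1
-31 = -31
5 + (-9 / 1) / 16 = 71 / 16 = 4.44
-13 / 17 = -0.76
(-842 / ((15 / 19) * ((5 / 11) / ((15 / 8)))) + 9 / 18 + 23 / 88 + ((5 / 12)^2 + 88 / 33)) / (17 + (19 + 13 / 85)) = -591857023 / 4867632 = -121.59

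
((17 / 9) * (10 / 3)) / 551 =170 / 14877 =0.01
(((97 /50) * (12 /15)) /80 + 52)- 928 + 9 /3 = -4364903 /5000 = -872.98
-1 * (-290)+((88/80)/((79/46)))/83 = 9507903/32785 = 290.01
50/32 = 25/16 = 1.56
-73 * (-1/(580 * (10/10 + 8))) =73/5220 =0.01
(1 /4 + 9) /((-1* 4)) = -37 /16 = -2.31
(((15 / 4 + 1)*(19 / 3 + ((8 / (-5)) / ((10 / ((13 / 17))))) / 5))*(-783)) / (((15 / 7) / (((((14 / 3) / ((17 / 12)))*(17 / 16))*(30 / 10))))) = -9772855029 / 85000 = -114974.77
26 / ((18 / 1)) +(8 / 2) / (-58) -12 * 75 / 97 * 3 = -669877 / 25317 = -26.46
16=16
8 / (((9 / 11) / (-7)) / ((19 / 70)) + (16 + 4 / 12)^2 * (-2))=-0.01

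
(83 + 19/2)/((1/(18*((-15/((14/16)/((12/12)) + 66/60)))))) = -999000/79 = -12645.57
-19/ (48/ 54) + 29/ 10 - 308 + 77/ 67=-871873/ 2680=-325.33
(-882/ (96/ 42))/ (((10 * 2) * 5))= -3.86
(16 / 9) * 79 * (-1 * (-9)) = 1264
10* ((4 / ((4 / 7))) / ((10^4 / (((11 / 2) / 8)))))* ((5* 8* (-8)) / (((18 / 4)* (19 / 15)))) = -77 / 285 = -0.27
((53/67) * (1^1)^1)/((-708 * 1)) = -53/47436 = -0.00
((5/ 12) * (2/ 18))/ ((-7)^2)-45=-238135/ 5292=-45.00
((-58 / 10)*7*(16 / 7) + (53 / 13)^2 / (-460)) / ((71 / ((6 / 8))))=-21651243 / 22078160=-0.98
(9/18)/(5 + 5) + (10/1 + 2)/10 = 5/4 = 1.25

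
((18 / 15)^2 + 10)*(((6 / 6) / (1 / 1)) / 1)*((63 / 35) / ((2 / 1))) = 1287 / 125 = 10.30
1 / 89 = 0.01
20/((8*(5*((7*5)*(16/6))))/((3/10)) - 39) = 180/111649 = 0.00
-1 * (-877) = 877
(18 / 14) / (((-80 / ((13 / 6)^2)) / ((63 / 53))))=-1521 / 16960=-0.09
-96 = -96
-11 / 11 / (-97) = 1 / 97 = 0.01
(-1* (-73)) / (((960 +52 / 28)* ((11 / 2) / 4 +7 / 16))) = 8176 / 195257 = 0.04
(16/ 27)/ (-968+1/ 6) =-0.00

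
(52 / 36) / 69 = 13 / 621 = 0.02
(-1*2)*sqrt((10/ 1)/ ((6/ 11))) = -2*sqrt(165)/ 3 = -8.56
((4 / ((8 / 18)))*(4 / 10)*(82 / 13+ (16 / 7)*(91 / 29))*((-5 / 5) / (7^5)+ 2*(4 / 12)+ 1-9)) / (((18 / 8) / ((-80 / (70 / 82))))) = 469597306112 / 31681195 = 14822.59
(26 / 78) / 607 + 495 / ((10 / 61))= 10997021 / 3642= 3019.50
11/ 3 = 3.67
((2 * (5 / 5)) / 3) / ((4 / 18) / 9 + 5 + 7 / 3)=27 / 298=0.09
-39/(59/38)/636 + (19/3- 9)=-50773/18762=-2.71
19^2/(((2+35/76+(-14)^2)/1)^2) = 2085136/227496889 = 0.01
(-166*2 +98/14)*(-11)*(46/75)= 6578/3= 2192.67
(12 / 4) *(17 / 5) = 51 / 5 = 10.20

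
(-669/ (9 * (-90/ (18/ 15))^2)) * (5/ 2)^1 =-223/ 6750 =-0.03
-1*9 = -9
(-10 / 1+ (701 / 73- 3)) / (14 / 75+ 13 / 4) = -0.99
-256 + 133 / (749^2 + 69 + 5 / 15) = -430901617 / 1683211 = -256.00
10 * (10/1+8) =180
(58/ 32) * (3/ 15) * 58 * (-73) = -61393/ 40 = -1534.82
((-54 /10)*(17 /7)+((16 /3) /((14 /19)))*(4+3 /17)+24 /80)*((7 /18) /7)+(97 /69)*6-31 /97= 1302135263 /143364060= 9.08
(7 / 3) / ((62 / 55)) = 385 / 186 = 2.07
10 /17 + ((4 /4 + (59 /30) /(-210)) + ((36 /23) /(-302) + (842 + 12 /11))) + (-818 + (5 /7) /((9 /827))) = 92.30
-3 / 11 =-0.27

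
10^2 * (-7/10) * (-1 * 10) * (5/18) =1750/9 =194.44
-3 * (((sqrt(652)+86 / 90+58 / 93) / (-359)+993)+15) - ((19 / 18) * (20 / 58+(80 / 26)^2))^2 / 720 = -5238438413119706609 / 1732210047331920+6 * sqrt(163) / 359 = -3023.92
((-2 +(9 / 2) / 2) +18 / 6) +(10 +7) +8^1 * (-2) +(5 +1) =41 / 4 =10.25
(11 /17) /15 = 11 /255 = 0.04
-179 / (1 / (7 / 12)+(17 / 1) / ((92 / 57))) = -115276 / 7887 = -14.62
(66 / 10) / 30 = 11 / 50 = 0.22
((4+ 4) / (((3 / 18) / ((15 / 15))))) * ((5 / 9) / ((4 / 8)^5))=2560 / 3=853.33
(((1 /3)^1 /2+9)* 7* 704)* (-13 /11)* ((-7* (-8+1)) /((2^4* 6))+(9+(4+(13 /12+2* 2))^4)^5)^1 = -785609691340148435753329.40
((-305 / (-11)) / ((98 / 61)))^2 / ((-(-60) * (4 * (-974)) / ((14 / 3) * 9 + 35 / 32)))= -13638153385 / 248364576768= -0.05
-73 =-73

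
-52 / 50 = -26 / 25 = -1.04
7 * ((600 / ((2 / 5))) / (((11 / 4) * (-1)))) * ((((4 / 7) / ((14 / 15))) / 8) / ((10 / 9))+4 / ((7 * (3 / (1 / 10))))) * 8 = -18800 / 7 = -2685.71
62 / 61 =1.02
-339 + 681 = 342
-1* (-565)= 565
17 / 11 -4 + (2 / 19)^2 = -9703 / 3971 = -2.44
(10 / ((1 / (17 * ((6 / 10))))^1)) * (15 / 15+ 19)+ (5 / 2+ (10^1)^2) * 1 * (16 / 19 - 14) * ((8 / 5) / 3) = 75280 / 57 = 1320.70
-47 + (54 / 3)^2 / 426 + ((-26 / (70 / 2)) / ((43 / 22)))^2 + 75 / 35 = -43.95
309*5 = 1545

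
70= 70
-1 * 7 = -7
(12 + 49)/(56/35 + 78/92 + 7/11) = 154330/7803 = 19.78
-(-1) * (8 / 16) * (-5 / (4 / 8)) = -5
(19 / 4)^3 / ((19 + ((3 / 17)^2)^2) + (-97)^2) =572870539 / 50395908416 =0.01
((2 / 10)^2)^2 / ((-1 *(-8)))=1 / 5000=0.00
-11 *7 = -77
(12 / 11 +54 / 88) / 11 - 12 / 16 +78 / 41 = 6486 / 4961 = 1.31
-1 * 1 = -1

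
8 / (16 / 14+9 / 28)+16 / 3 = 10.80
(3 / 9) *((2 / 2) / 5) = 1 / 15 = 0.07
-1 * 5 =-5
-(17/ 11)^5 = -8.82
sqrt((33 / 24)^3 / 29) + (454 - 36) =11*sqrt(638) / 928 + 418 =418.30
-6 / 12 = -1 / 2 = -0.50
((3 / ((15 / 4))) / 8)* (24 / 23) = 12 / 115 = 0.10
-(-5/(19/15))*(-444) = -33300/19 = -1752.63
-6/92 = -3/46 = -0.07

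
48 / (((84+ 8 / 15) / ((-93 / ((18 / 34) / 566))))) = -56457.16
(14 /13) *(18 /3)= 84 /13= 6.46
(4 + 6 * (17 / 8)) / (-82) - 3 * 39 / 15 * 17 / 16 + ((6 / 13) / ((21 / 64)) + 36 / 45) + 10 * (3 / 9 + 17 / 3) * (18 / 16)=61.21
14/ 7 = 2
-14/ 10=-7/ 5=-1.40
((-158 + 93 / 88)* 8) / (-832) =1.51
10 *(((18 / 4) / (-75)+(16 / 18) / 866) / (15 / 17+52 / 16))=-781388 / 5475285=-0.14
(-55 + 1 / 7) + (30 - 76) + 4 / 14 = -704 / 7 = -100.57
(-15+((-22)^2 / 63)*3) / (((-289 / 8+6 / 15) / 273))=-87880 / 1429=-61.50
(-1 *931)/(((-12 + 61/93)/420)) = 7272972/211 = 34469.06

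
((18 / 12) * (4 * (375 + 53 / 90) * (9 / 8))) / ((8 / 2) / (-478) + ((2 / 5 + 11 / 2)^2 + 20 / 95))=72.41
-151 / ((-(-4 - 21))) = -151 / 25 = -6.04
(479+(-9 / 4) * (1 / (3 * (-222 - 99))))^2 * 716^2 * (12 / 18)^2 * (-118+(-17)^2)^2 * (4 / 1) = 70006530964193189136 / 11449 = 6114641537618411.14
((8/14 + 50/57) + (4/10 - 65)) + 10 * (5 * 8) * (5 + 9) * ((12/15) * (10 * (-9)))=-804509987/1995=-403263.15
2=2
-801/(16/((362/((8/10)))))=-724905/32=-22653.28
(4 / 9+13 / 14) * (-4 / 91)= -346 / 5733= -0.06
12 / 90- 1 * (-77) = 77.13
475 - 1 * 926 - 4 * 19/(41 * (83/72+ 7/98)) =-11447251/25297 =-452.51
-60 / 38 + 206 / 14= 1747 / 133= 13.14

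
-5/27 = -0.19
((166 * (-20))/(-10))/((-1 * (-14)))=166/7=23.71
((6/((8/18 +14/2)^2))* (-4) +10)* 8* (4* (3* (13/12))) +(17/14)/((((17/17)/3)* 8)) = 995.42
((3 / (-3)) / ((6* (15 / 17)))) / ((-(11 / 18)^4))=99144 / 73205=1.35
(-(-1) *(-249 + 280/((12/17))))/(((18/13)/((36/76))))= 5759/114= 50.52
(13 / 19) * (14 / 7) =26 / 19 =1.37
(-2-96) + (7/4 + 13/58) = -11139/116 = -96.03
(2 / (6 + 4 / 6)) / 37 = 3 / 370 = 0.01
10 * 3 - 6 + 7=31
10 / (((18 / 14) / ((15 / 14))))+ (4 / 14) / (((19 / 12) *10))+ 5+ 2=30626 / 1995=15.35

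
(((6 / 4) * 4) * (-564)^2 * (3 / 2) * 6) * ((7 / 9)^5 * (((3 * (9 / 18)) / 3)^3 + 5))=6088772732 / 243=25056677.91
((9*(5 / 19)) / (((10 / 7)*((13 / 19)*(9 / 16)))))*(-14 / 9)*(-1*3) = 784 / 39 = 20.10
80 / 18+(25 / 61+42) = 25723 / 549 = 46.85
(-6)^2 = 36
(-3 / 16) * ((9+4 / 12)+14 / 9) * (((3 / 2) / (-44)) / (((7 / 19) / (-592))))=-4921 / 44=-111.84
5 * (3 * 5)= 75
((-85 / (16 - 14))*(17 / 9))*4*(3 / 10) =-289 / 3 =-96.33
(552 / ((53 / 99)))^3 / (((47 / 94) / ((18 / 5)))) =7892738327.14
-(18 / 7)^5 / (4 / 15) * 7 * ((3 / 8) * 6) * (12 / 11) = -191318760 / 26411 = -7243.90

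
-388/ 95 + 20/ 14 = -1766/ 665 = -2.66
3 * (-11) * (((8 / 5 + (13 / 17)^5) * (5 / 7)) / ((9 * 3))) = -2307437 / 1419857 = -1.63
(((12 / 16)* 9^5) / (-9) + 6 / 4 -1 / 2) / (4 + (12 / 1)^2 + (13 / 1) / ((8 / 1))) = -39358 / 1197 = -32.88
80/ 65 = 16/ 13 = 1.23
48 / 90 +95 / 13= 1529 / 195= 7.84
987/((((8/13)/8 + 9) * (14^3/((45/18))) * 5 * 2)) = 1833/185024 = 0.01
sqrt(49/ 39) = 7*sqrt(39)/ 39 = 1.12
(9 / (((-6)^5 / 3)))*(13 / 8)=-13 / 2304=-0.01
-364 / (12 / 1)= -91 / 3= -30.33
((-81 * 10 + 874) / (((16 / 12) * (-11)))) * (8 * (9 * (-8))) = 27648 / 11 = 2513.45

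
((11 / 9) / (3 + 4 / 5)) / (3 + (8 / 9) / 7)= 385 / 3743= 0.10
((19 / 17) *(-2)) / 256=-19 / 2176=-0.01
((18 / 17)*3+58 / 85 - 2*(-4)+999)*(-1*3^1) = -257769 / 85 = -3032.58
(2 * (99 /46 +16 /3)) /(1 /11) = 11363 /69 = 164.68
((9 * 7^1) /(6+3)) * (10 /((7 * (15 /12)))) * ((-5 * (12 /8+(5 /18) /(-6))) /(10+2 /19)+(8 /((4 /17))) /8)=73213 /2592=28.25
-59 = -59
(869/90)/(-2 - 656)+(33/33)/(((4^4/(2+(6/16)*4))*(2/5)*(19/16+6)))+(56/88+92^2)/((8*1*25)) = 50717218829/1198612800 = 42.31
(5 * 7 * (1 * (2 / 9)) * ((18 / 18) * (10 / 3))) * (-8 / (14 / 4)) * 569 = -33718.52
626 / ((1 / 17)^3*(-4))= -1537769 / 2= -768884.50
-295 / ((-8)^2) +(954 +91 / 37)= 2253981 / 2368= 951.85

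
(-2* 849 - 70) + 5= -1763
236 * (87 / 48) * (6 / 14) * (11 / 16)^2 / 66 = 18821 / 14336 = 1.31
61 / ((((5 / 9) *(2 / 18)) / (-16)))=-79056 / 5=-15811.20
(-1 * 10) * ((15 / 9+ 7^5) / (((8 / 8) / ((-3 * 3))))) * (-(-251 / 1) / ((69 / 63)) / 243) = 885984820 / 621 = 1426706.63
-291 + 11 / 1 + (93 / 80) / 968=-21683107 / 77440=-280.00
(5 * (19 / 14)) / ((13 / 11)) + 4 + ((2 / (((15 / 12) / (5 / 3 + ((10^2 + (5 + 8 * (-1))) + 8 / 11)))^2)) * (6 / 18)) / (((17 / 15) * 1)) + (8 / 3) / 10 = 62825531833 / 16846830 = 3729.22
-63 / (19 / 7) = -441 / 19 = -23.21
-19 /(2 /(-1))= 19 /2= 9.50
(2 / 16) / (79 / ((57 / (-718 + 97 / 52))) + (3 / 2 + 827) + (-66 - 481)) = -247 / 1405010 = -0.00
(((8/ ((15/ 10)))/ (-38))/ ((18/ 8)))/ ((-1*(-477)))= -32/ 244701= -0.00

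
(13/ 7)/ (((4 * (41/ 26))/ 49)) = 1183/ 82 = 14.43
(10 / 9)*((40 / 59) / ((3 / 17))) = 6800 / 1593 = 4.27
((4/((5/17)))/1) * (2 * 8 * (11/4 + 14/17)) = 3888/5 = 777.60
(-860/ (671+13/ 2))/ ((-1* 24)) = 43/ 813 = 0.05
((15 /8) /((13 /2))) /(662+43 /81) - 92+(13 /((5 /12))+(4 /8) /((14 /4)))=-1184871763 /19534060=-60.66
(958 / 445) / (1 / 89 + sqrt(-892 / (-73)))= -69934 / 35327295 + 170524 * sqrt(16279) / 35327295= 0.61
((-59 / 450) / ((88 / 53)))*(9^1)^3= -253287 / 4400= -57.57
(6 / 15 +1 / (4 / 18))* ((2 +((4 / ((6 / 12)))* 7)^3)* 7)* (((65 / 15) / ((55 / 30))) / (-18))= -391540331 / 495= -790990.57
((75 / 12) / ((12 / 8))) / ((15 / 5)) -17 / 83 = 1.18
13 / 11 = 1.18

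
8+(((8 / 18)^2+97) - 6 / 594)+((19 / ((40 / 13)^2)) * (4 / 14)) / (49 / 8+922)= 1640144633 / 15592500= 105.19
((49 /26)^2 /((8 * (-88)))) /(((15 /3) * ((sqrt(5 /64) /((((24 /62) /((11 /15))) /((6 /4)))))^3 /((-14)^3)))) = 182154534912 * sqrt(5) /73712735239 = 5.53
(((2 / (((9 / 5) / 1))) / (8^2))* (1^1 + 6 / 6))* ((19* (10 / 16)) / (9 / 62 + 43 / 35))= 515375 / 1717056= 0.30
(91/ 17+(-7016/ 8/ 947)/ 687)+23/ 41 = 2681116589/ 453460533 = 5.91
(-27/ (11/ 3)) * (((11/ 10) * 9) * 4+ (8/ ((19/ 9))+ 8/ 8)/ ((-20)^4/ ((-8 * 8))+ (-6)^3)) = -118226871/ 405460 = -291.59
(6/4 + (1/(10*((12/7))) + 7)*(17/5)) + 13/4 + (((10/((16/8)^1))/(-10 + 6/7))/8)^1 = 1101311/38400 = 28.68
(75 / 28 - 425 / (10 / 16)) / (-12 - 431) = 18965 / 12404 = 1.53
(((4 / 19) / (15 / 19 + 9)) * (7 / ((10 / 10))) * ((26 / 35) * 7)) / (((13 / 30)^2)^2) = 1512000 / 68107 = 22.20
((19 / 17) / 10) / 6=19 / 1020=0.02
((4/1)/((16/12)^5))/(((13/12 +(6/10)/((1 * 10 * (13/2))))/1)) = 236925/272704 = 0.87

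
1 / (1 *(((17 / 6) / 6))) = 36 / 17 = 2.12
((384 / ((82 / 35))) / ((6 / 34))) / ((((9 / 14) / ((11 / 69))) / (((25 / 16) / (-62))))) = -4581500 / 789291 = -5.80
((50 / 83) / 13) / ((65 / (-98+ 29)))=-690 / 14027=-0.05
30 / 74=0.41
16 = 16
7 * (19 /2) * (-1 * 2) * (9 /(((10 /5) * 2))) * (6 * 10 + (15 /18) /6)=-287945 /16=-17996.56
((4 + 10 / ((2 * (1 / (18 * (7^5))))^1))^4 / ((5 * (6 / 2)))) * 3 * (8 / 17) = 41881807740507428012943488 / 85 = 492727149888322682505217.50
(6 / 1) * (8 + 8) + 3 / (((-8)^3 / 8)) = 6141 / 64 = 95.95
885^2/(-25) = -31329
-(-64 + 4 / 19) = 1212 / 19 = 63.79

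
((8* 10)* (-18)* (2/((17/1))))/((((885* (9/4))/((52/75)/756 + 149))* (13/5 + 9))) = -1.09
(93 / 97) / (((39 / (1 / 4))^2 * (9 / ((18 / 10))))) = 31 / 3934320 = 0.00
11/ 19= 0.58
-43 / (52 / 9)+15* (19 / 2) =7023 / 52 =135.06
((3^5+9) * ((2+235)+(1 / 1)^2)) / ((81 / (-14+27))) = 86632 / 9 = 9625.78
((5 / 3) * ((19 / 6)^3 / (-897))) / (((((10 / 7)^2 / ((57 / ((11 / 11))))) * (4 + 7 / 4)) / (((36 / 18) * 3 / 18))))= -6385729 / 66844440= -0.10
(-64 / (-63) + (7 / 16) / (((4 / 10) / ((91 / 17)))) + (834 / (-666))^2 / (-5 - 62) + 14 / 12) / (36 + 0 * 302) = 8397328199 / 37722367872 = 0.22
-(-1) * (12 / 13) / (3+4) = 12 / 91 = 0.13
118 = 118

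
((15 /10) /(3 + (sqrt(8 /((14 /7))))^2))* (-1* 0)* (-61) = 0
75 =75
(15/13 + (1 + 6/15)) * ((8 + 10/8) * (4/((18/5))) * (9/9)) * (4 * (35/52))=107485/1521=70.67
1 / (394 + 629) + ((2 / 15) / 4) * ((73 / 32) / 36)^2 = 0.00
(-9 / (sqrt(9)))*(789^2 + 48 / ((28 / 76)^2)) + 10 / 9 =-824062649 / 441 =-1868622.79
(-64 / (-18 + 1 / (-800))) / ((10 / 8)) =40960 / 14401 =2.84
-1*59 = -59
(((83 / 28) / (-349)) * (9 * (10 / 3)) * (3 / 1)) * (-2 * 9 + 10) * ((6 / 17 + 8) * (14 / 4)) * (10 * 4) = 42429600 / 5933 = 7151.46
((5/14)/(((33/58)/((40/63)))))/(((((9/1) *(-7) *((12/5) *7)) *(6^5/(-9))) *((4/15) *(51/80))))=90625/35349644484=0.00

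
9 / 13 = 0.69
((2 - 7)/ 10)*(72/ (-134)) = 18/ 67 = 0.27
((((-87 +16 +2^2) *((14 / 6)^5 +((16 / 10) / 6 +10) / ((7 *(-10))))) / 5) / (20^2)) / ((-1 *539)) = 7023007 / 1637212500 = 0.00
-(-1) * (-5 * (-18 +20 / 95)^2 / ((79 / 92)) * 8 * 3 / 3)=-420417920 / 28519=-14741.68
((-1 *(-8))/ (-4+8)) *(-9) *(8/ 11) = -144/ 11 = -13.09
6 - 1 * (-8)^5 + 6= 32780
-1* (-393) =393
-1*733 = -733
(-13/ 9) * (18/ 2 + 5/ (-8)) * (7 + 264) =-236041/ 72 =-3278.35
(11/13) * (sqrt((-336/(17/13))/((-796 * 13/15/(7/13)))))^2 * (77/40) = 0.33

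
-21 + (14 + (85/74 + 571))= 41821/74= 565.15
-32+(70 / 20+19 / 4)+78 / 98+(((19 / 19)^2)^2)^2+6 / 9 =-12517 / 588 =-21.29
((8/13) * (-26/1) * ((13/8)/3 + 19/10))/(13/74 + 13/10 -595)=0.07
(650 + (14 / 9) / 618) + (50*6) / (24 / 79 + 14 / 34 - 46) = 108815810869 / 169132077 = 643.38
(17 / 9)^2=289 / 81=3.57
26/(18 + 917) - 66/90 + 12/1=31681/2805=11.29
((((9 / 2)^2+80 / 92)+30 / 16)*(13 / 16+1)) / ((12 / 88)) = 1349689 / 4416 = 305.64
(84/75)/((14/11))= 22/25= 0.88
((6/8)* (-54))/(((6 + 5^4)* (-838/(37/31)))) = 2997/32784236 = 0.00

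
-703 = -703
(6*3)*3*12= 648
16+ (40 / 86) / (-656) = 16.00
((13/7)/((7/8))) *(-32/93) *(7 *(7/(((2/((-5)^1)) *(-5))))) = -1664/93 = -17.89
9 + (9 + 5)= 23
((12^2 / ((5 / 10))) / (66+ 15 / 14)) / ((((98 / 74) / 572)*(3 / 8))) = 10835968 / 2191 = 4945.67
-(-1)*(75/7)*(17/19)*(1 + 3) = 5100/133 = 38.35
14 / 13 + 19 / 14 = 443 / 182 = 2.43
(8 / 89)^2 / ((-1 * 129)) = -0.00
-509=-509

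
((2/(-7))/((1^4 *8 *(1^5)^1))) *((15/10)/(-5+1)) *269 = 807/224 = 3.60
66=66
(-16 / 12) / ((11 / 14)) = -56 / 33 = -1.70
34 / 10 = 17 / 5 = 3.40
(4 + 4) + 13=21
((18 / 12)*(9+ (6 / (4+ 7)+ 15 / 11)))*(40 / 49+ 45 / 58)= 407250 / 15631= 26.05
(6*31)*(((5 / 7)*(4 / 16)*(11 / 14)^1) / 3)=8.70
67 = 67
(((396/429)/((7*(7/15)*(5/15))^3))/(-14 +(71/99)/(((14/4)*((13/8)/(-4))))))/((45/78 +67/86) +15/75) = -30257691750/955114633081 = -0.03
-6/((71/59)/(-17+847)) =-293820/71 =-4138.31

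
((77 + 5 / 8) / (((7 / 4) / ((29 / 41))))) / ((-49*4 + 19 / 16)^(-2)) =174969843201 / 146944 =1190724.65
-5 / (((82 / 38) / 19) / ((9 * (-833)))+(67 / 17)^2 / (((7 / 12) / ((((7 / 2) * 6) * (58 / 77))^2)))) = -0.00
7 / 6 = 1.17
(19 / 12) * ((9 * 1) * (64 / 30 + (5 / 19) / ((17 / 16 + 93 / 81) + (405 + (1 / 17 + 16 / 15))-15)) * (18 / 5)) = 109.47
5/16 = 0.31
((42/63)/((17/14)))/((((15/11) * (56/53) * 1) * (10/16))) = 2332/3825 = 0.61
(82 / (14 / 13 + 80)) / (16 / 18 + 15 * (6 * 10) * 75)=0.00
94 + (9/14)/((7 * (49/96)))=226126/2401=94.18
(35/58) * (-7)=-245/58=-4.22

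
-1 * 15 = -15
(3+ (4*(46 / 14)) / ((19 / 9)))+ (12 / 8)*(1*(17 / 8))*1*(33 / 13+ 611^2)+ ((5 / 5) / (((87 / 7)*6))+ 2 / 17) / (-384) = 7011074401234837 / 5891768064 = 1189978.00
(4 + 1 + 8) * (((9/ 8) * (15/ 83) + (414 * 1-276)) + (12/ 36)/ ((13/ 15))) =1196291/ 664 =1801.64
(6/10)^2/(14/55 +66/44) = 198/965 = 0.21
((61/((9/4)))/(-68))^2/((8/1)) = 3721/187272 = 0.02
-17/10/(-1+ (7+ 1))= -17/70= -0.24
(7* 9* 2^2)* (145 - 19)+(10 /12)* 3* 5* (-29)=62779 /2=31389.50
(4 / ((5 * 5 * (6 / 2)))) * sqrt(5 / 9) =4 * sqrt(5) / 225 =0.04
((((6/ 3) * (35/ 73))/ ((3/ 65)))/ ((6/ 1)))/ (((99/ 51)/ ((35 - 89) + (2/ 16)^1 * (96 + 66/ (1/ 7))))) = 270725/ 9636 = 28.10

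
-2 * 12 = -24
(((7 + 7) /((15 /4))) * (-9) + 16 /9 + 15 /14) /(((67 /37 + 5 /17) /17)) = -207155489 /834120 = -248.35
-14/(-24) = 7/12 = 0.58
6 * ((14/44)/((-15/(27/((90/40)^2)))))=-112/165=-0.68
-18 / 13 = -1.38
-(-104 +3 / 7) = 725 / 7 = 103.57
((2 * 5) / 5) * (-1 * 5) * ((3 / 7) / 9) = -10 / 21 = -0.48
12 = 12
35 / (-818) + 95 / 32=38295 / 13088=2.93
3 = 3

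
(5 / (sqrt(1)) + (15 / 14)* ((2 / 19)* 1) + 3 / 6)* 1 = 1493 / 266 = 5.61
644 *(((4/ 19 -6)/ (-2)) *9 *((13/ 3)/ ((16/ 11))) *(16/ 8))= 3798795/ 38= 99968.29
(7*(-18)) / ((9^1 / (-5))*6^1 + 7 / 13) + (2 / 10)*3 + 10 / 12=274381 / 20010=13.71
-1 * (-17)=17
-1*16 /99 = -16 /99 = -0.16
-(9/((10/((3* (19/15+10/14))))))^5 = -4377.13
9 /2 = 4.50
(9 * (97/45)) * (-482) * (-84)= 3927336/5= 785467.20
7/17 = 0.41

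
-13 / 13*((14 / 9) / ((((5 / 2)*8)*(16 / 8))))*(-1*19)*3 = 133 / 60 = 2.22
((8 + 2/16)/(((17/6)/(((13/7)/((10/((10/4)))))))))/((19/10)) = 12675/18088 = 0.70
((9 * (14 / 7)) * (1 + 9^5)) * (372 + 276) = 688759200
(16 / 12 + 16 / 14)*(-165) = -2860 / 7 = -408.57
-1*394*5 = -1970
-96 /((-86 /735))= 35280 /43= 820.47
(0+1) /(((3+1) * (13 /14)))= 0.27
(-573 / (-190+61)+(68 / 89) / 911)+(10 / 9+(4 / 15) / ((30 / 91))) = 554572381 / 87159925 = 6.36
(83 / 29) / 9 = 83 / 261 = 0.32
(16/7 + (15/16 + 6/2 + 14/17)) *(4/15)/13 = 13417/92820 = 0.14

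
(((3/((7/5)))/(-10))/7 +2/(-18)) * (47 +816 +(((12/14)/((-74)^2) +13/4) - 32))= -3997309625/33808824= -118.23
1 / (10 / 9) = 0.90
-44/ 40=-11/ 10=-1.10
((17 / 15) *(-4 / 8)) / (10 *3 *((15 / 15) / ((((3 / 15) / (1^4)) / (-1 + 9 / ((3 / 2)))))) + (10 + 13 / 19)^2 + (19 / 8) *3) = -24548 / 37743735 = -0.00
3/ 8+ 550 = 550.38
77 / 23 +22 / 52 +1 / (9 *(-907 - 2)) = 3.77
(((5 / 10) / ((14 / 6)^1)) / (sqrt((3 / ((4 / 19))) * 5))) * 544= 13.81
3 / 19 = 0.16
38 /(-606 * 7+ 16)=-19 /2113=-0.01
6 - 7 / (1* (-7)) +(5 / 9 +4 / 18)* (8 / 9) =623 / 81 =7.69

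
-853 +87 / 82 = -69859 / 82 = -851.94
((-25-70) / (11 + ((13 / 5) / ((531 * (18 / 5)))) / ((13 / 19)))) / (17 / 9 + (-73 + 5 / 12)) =0.12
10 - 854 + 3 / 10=-8437 / 10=-843.70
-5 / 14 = -0.36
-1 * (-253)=253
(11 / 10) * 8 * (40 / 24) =44 / 3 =14.67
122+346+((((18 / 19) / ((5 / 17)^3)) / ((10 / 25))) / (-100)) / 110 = 2445255783 / 5225000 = 467.99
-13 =-13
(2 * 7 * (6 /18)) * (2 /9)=28 /27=1.04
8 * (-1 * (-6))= 48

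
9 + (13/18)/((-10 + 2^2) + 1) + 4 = 1157/90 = 12.86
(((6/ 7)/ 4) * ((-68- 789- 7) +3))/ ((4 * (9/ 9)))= -369/ 8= -46.12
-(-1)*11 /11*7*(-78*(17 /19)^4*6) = -273614796 /130321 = -2099.54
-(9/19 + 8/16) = -37/38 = -0.97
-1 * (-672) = 672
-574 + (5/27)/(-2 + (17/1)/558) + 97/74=-572.78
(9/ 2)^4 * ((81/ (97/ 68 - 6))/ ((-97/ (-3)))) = -27103491/ 120668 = -224.61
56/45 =1.24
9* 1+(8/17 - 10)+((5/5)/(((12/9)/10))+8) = 509/34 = 14.97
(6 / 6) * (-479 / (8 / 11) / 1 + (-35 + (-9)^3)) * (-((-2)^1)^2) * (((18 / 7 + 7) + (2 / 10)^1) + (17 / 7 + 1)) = 375573 / 5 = 75114.60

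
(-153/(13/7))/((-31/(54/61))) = 57834/24583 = 2.35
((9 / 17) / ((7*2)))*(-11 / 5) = -99 / 1190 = -0.08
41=41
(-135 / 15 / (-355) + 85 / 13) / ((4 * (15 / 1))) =7573 / 69225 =0.11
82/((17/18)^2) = 26568/289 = 91.93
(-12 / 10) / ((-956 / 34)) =51 / 1195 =0.04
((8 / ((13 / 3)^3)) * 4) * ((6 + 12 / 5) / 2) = 18144 / 10985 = 1.65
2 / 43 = 0.05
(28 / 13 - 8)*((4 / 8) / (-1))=38 / 13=2.92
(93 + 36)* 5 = 645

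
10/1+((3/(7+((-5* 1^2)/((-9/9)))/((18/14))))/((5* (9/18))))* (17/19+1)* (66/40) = 240769/23275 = 10.34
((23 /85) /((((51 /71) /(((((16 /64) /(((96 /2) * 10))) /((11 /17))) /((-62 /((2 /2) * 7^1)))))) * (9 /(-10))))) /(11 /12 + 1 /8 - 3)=-11431 /588511440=-0.00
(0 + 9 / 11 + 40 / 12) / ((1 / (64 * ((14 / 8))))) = 15344 / 33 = 464.97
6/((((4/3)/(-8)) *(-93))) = 0.39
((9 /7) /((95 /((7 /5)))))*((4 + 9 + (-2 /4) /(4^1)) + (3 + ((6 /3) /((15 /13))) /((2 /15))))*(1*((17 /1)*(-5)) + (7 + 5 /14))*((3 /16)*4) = -968517 /30400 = -31.86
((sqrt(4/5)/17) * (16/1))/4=8 * sqrt(5)/85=0.21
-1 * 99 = -99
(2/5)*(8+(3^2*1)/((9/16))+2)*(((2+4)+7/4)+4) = 611/5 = 122.20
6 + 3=9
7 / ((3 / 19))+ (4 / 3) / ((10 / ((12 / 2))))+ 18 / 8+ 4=3083 / 60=51.38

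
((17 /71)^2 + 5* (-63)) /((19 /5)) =-7938130 /95779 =-82.88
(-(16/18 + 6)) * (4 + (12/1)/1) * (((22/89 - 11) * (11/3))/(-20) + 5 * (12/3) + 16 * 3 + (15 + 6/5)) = -9498.00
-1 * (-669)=669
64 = 64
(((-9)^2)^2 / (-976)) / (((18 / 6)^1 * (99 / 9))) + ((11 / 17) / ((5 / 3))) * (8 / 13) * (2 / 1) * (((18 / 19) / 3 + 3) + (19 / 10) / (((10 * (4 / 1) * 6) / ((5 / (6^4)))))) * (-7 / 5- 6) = -10889014102147 / 912879396000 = -11.93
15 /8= 1.88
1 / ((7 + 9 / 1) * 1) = 1 / 16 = 0.06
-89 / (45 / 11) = -979 / 45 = -21.76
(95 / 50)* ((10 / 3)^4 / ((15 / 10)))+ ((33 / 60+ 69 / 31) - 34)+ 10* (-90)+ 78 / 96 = -466463303 / 602640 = -774.03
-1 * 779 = -779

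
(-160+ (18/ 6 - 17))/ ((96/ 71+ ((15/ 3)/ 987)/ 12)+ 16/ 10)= -731603880/ 12414287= -58.93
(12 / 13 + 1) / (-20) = -5 / 52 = -0.10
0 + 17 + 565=582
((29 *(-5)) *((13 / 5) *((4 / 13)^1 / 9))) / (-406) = 2 / 63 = 0.03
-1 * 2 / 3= -2 / 3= -0.67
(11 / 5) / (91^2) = 11 / 41405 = 0.00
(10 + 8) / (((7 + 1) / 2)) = 9 / 2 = 4.50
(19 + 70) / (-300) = -89 / 300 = -0.30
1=1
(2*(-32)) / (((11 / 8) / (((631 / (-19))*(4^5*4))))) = 1323302912 / 209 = 6331592.88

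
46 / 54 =23 / 27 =0.85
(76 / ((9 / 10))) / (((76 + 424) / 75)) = 38 / 3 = 12.67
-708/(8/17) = -3009/2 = -1504.50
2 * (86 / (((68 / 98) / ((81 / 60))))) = 56889 / 170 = 334.64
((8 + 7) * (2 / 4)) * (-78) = -585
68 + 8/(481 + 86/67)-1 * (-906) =31473398/32313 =974.02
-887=-887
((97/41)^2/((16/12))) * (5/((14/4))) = 141135/23534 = 6.00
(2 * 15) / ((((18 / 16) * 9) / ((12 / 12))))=2.96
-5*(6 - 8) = 10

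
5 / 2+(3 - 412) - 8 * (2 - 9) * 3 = -477 / 2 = -238.50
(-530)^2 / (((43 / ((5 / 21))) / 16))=22472000 / 903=24885.94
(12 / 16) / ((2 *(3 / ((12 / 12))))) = 1 / 8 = 0.12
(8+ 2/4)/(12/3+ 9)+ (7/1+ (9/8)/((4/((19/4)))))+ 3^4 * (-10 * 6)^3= -29113329041/1664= -17495991.01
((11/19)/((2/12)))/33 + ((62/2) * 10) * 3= 930.11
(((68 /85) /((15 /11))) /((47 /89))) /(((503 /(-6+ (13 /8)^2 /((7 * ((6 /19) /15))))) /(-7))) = -10454741 /56738400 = -0.18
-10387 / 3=-3462.33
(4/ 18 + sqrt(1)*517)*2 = 9310/ 9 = 1034.44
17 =17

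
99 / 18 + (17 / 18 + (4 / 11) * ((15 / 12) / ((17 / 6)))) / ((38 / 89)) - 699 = -88373207 / 127908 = -690.91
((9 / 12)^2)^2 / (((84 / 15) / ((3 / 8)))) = 1215 / 57344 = 0.02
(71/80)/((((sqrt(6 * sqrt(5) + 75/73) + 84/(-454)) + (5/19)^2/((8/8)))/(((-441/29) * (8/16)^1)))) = 71/(80 * (550246/36138627 -58 * sqrt(75/73 + 6 * sqrt(5))/441)) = -1.83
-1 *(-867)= 867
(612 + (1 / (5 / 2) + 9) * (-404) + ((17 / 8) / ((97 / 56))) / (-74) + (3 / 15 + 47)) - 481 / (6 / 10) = -424228763 / 107670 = -3940.08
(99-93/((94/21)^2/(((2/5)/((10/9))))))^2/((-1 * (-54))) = 17120343296307/97593620000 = 175.42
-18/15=-6/5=-1.20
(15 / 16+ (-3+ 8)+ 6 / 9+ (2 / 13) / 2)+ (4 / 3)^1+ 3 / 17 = 28963 / 3536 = 8.19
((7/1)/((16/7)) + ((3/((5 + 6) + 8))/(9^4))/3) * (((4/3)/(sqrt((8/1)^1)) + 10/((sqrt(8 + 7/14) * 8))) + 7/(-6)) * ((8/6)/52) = -42758149/466723296 + 30541535 * sqrt(34)/5289530688 + 6108307 * sqrt(2)/233361648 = -0.02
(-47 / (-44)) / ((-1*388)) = -47 / 17072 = -0.00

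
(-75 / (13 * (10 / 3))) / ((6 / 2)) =-15 / 26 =-0.58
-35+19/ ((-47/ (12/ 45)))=-24751/ 705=-35.11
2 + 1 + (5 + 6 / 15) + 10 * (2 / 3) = 226 / 15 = 15.07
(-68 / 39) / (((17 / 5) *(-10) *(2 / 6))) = 0.15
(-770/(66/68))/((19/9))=-375.79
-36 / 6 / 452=-3 / 226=-0.01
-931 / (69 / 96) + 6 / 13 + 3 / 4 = -1547735 / 1196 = -1294.09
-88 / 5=-17.60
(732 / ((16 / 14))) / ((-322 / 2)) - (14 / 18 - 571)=234425 / 414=566.24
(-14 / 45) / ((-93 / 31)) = 14 / 135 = 0.10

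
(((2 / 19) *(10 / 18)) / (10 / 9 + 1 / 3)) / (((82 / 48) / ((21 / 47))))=5040 / 475969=0.01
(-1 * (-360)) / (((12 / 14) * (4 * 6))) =17.50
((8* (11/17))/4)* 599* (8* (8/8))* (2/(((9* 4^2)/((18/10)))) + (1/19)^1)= 777502/1615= 481.43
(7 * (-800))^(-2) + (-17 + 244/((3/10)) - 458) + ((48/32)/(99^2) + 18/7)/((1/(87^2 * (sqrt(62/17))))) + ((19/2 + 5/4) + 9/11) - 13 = 348652640033/1034880000 + 98917579 * sqrt(1054)/86394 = 37508.41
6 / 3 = 2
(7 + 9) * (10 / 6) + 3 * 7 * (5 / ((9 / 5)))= 85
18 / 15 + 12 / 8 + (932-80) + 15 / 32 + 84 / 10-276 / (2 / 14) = -170949 / 160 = -1068.43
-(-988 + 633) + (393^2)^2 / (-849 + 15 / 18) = -143125155011 / 5089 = -28124416.39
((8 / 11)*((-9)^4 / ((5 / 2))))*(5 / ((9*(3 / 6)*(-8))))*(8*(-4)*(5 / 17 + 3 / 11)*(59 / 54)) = 10806912 / 2057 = 5253.72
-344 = -344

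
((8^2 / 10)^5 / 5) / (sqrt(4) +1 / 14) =469762048 / 453125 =1036.72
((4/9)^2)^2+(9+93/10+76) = 6189583/65610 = 94.34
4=4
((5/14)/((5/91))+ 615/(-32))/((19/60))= -6105/152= -40.16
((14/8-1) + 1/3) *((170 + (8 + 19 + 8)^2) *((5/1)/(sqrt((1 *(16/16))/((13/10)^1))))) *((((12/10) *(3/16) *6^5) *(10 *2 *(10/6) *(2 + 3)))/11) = 220340250 *sqrt(130)/11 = 228387762.01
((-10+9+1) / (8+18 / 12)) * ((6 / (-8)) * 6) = 0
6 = 6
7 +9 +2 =18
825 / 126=275 / 42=6.55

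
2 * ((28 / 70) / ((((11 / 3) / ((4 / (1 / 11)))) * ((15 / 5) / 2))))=32 / 5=6.40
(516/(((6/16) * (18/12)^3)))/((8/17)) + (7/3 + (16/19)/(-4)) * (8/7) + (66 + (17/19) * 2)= 3363280/3591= 936.59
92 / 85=1.08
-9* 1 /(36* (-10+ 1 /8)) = 2 /79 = 0.03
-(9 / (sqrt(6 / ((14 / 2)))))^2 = -189 / 2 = -94.50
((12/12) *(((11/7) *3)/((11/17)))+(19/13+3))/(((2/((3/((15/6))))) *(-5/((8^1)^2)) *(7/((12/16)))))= -153936/15925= -9.67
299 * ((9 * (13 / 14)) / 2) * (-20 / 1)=-24987.86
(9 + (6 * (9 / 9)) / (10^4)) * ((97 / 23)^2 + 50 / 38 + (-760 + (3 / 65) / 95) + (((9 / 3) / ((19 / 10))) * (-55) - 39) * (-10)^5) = 1849841443189824861 / 16332875000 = 113258776.74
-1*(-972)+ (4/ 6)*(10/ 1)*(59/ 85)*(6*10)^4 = 1019536524/ 17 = 59972736.71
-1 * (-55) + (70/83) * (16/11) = 51335/913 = 56.23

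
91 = 91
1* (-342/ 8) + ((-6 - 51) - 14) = -113.75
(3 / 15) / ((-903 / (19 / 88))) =-19 / 397320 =-0.00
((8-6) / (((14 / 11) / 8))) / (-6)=-44 / 21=-2.10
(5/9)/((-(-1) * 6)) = 0.09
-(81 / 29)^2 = -6561 / 841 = -7.80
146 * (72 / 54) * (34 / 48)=137.89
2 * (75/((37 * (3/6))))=300/37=8.11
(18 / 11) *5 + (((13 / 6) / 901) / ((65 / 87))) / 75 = 60817819 / 7433250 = 8.18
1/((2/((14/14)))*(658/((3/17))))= 3/22372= 0.00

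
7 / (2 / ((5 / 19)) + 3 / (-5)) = 1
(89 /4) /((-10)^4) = 0.00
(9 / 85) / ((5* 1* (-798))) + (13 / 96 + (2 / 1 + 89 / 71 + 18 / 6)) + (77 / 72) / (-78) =287375577917 / 45077104800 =6.38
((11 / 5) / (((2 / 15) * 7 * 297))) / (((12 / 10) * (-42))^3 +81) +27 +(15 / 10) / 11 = 300754160569 / 11083067919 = 27.14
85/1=85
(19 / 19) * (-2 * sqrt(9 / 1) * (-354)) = 2124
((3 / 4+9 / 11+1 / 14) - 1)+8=2661 / 308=8.64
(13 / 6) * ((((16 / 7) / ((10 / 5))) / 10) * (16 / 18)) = 208 / 945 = 0.22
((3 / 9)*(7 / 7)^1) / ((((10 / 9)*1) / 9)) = 27 / 10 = 2.70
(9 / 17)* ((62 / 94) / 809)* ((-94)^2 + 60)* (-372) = -1428.39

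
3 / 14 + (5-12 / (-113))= 8417 / 1582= 5.32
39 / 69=13 / 23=0.57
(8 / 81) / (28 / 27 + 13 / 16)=128 / 2397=0.05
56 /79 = 0.71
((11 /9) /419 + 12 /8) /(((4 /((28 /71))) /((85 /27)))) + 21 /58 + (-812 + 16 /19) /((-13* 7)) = 3531312828130 /362469639987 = 9.74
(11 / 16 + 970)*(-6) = -46593 / 8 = -5824.12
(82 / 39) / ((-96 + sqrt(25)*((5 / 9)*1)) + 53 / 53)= -123 / 5395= -0.02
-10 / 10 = -1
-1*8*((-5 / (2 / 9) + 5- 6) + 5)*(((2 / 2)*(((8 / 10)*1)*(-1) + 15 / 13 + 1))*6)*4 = 312576 / 65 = 4808.86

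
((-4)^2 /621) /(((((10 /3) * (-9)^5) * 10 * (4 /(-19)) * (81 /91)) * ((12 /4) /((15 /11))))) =1729 /54454102065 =0.00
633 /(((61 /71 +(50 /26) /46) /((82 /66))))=8958638 /10263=872.91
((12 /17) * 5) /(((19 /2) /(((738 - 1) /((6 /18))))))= 265320 /323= 821.42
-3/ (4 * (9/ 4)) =-1/ 3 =-0.33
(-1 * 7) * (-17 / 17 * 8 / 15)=3.73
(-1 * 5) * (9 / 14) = -45 / 14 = -3.21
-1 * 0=0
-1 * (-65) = 65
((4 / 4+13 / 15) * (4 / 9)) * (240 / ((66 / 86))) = 77056 / 297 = 259.45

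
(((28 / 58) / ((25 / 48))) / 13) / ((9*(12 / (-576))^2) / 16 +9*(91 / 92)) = 63307776 / 7904549575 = 0.01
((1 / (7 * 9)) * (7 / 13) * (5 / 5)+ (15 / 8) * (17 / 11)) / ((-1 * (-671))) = 29923 / 6908616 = 0.00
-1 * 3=-3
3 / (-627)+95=19854 / 209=95.00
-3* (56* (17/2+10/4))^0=-3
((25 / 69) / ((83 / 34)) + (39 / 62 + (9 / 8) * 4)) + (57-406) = -61023470 / 177537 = -343.72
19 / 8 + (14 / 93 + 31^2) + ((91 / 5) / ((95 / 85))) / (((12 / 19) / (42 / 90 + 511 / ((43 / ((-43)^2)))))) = 567512.74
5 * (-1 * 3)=-15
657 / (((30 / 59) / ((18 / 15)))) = 38763 / 25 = 1550.52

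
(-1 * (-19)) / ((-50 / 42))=-399 / 25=-15.96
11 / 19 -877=-16652 / 19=-876.42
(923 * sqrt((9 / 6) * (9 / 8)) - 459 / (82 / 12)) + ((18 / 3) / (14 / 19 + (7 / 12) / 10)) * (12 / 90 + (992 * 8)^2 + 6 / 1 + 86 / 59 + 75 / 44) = 2769 * sqrt(3) / 4 + 88515271914582 / 186263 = 475217811.62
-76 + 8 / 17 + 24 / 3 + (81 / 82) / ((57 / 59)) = -1761503 / 26486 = -66.51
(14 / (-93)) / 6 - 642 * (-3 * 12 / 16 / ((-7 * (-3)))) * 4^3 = 8597615 / 1953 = 4402.26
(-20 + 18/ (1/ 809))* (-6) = -87252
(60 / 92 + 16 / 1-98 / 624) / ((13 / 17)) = 21.57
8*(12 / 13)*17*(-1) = -1632 / 13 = -125.54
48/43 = 1.12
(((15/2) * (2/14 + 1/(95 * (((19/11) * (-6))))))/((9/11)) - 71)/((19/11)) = -69748019/1728468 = -40.35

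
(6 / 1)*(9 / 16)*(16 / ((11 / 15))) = 73.64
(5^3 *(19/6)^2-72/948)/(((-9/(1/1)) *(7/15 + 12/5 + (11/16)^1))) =-39.18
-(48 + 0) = -48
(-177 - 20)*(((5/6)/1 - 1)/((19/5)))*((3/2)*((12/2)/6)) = 985/76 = 12.96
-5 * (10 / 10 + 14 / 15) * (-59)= 1711 / 3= 570.33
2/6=1/3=0.33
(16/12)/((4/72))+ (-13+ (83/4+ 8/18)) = 1159/36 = 32.19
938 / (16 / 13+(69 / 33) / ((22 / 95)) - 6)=2950948 / 13401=220.20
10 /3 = 3.33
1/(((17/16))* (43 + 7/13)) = 104/4811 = 0.02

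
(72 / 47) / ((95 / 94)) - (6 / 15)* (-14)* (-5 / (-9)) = 3956 / 855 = 4.63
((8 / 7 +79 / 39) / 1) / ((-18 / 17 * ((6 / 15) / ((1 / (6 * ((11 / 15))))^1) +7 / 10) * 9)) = -367625 / 2719899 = -0.14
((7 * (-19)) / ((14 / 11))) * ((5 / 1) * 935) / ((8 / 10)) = -4885375 / 8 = -610671.88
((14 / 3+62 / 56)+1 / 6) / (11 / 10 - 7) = -2495 / 2478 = -1.01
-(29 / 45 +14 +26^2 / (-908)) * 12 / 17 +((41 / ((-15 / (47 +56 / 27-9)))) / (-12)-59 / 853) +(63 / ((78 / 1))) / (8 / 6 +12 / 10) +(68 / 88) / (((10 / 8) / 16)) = 411050209920107 / 43466004178740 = 9.46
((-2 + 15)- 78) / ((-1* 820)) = 13 / 164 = 0.08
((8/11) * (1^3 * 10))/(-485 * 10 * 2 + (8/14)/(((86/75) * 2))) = -4816/6423175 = -0.00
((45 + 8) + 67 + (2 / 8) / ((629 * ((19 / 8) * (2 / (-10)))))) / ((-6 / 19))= -717055 / 1887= -380.00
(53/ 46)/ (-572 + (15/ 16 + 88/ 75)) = -0.00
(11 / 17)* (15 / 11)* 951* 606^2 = 5238621540 / 17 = 308154208.24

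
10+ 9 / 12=43 / 4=10.75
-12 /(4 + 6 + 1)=-12 /11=-1.09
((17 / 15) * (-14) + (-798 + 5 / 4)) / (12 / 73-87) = 3559261 / 380340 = 9.36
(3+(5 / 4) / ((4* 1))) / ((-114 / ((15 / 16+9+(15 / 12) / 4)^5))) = -6140378653 / 1867776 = -3287.53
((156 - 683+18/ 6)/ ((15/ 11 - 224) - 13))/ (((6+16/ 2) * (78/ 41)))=59081/ 707616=0.08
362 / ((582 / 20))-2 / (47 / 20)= 158500 / 13677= 11.59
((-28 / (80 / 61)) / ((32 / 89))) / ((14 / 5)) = -5429 / 256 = -21.21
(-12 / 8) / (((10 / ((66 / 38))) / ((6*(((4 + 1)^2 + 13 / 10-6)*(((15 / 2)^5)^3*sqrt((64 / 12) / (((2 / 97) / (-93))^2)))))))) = -3175519562346873779296875*sqrt(3) / 1245184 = -4417147363292228712.81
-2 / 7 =-0.29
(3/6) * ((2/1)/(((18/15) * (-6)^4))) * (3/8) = 5/20736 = 0.00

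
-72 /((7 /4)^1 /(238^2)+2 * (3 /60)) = -719.78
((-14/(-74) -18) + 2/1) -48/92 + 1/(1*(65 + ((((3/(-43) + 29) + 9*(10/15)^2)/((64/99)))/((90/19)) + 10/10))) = -3666867227/224692083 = -16.32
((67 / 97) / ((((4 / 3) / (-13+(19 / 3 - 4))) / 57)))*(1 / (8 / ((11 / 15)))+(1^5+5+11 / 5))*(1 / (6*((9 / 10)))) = -1266635 / 2619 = -483.63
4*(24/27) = 32/9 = 3.56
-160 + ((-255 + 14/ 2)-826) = -1234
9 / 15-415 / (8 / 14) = -14513 / 20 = -725.65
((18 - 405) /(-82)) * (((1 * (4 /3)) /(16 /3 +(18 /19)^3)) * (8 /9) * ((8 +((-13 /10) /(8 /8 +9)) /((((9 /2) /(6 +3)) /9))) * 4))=333868684 /16302625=20.48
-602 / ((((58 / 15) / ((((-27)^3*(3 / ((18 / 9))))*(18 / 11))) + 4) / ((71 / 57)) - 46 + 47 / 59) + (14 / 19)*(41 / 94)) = 2991943415833785 / 207104102007412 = 14.45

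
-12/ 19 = -0.63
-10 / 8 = -5 / 4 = -1.25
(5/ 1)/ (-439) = -5/ 439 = -0.01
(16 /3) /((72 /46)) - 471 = -12625 /27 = -467.59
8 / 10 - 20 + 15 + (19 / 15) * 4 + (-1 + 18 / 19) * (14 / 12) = 153 / 190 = 0.81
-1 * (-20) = 20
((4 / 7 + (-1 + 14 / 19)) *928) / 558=19024 / 37107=0.51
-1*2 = -2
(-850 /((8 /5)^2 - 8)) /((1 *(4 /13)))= 8125 /16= 507.81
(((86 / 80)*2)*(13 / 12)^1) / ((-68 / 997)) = -557323 / 16320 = -34.15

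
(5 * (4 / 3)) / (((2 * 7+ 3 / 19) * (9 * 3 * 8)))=95 / 43578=0.00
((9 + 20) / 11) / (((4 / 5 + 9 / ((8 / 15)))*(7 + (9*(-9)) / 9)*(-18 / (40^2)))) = 464000 / 69993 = 6.63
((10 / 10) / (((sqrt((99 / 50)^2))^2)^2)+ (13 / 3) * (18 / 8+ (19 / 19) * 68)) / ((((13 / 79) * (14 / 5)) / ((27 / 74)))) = 241.11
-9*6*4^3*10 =-34560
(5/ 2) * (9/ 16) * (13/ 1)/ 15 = 39/ 32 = 1.22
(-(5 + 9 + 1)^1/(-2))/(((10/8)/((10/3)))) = 20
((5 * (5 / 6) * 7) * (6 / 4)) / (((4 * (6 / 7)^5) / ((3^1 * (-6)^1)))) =-2941225 / 6912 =-425.52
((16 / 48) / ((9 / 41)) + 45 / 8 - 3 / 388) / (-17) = -149509 / 356184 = -0.42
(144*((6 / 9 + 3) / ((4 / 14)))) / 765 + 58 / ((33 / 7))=13762 / 935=14.72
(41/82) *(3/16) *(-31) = -93/32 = -2.91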